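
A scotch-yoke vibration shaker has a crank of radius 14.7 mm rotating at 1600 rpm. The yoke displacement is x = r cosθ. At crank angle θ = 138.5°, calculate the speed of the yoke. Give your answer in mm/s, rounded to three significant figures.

ω = 167.6 rad/s (from 1600 rpm).
x = r cosθ ⇒ ẋ = −rω sinθ.
|v| = rω|sinθ| = 0.0147·167.6·|sin 138.5°| = 1.632 m/s = 1632 mm/s.

1630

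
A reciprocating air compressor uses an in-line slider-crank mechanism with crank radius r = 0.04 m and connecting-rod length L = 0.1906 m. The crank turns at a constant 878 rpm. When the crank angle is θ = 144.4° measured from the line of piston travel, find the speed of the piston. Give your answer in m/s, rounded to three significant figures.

ω = 2π·878/60 = 91.94 rad/s
For an in-line slider-crank, x = r cosθ + √(L² − r² sin²θ), so v = −rω sinθ·[1 + r cosθ/√(L² − r² sin²θ)].
With r = 0.04 m, L = 0.1906 m, θ = 144.4°: √(L² − r² sin²θ) = 0.18917 m.
v = −0.04·91.94·0.58212·[1 + 0.04·-0.81310/0.18917] = -1.7728 m/s.
|v| = 1.7728 m/s.

1.77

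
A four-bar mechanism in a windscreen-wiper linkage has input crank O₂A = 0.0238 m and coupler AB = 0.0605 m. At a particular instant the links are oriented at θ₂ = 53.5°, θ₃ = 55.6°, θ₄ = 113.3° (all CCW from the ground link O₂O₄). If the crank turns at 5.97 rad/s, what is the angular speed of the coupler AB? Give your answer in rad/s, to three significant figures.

2.40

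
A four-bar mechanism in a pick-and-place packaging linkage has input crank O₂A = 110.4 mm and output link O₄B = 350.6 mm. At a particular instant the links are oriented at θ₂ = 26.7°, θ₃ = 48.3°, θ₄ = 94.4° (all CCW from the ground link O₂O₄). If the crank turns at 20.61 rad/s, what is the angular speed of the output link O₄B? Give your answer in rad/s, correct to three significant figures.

3.32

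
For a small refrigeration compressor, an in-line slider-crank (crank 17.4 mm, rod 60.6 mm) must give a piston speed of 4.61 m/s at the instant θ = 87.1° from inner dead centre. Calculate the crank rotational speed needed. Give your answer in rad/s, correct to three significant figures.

For an in-line slider-crank, |v_piston| = rω|sinθ|·[1 + r cosθ/√(L² − r² sin²θ)].
With r = 0.0174 m, L = 0.0606 m, θ = 87.1°: the bracketed kinematic factor |dx/dθ| = 0.017641 m.
ω = v/|dx/dθ| = 4.61/0.017641 = 261.32 rad/s.

261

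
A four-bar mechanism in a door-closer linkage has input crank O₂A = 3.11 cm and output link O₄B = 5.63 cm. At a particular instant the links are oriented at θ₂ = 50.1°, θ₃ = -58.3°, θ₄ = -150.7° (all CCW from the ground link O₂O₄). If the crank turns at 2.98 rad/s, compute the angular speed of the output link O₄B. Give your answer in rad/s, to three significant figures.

1.56

ω₂ = 2.98 rad/s
Differentiating the loop-closure r₂e^{iθ₂}+r₃e^{iθ₃}=r₁+r₄e^{iθ₄} gives r₂ω₂e^{iθ₂}+r₃ω₃e^{iθ₃}=r₄ω₄e^{iθ₄}.
Eliminating the other unknown: ω₄ = r₂ω₂ sin(θ₂−θ₃) / [r₄ sin(θ₄−θ₃)].
Numerator sine = +0.94888; denominator sine = -0.99912.
Result = 0.0311·2.98·(+0.94888) / (0.0563·(-0.99912)) = -1.5634 rad/s; magnitude 1.5634 rad/s.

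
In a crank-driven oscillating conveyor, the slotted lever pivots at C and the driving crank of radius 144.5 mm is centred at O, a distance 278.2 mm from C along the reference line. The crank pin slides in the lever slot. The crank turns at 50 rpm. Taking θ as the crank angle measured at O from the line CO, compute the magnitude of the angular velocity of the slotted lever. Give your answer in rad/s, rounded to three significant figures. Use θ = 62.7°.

ω = 5.236 rad/s (from 50 rpm).
Crank pin A relative to C: A = (d + r cosθ, r sinθ); lever angle φ = atan2(r sinθ, d + r cosθ).
Differentiating tanφ: φ̇ = rω(d cosθ + r)/(d² + r² + 2dr cosθ).
d² + r² + 2dr cosθ = |CA|² = 0.135151 m²;  d cosθ + r = +0.2721 m.
|ω_lever| = |0.1445·5.236·+0.2721| / 0.135151 = 1.5232 rad/s.

1.52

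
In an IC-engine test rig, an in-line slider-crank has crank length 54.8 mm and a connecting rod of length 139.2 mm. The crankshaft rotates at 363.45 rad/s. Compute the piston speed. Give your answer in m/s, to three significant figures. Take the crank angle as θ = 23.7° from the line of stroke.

ω = 363.4 rad/s
For an in-line slider-crank, x = r cosθ + √(L² − r² sin²θ), so v = −rω sinθ·[1 + r cosθ/√(L² − r² sin²θ)].
With r = 0.0548 m, L = 0.1392 m, θ = 23.7°: √(L² − r² sin²θ) = 0.13745 m.
v = −0.0548·363.4·0.40195·[1 + 0.0548·0.91566/0.13745] = -10.928 m/s.
|v| = 10.928 m/s.

10.9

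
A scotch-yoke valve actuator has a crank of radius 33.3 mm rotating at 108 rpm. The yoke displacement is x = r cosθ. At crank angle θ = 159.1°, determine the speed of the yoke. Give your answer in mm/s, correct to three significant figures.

ω = 11.31 rad/s (from 108 rpm).
x = r cosθ ⇒ ẋ = −rω sinθ.
|v| = rω|sinθ| = 0.0333·11.31·|sin 159.1°| = 0.13435 m/s = 134.35 mm/s.

134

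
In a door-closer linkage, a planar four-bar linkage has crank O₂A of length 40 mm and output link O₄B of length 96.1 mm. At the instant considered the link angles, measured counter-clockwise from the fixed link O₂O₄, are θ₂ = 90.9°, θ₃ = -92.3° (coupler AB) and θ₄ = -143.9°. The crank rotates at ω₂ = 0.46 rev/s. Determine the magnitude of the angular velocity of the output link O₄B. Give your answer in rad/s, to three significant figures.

0.0857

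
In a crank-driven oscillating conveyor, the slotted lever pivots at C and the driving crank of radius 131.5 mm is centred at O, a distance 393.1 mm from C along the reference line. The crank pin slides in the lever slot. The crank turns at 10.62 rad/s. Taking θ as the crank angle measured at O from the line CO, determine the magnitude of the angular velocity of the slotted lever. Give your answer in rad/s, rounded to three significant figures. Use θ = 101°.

0.519

ω = 10.62 rad/s
Crank pin A relative to C: A = (d + r cosθ, r sinθ); lever angle φ = atan2(r sinθ, d + r cosθ).
Differentiating tanφ: φ̇ = rω(d cosθ + r)/(d² + r² + 2dr cosθ).
d² + r² + 2dr cosθ = |CA|² = 0.152093 m²;  d cosθ + r = +0.056493 m.
|ω_lever| = |0.1315·10.62·+0.056493| / 0.152093 = 0.51872 rad/s.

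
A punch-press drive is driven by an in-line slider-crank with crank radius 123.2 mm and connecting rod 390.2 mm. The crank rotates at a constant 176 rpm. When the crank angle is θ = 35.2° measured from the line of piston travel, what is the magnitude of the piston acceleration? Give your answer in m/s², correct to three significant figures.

ω = 2π·176/60 = 18.43 rad/s
x(θ) = r cosθ + √(L² − r² sin²θ); with ω constant, a = ω²·d²x/dθ².
d²x/dθ² = −r cosθ − r²(cos2θ)/√u − r⁴ sin²2θ/(4u^{3/2}),  u = L² − r² sin²θ = 0.147213 m².
Substituting r = 0.1232 m, L = 0.3902 m, θ = 35.2°: d²x/dθ² = -0.11485 m.
a = ω²·d²x/dθ² = (18.43)²·(-0.11485) = -39.013 m/s²;  |a| = 39.013 m/s².

39.0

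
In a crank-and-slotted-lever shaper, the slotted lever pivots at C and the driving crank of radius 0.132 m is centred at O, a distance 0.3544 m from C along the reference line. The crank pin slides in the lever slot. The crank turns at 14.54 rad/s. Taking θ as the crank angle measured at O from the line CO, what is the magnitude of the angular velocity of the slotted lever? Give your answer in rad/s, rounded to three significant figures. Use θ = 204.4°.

6.33

ω = 14.54 rad/s
Crank pin A relative to C: A = (d + r cosθ, r sinθ); lever angle φ = atan2(r sinθ, d + r cosθ).
Differentiating tanφ: φ̇ = rω(d cosθ + r)/(d² + r² + 2dr cosθ).
d² + r² + 2dr cosθ = |CA|² = 0.0578183 m²;  d cosθ + r = -0.19075 m.
|ω_lever| = |0.132·14.54·-0.19075| / 0.0578183 = 6.3318 rad/s.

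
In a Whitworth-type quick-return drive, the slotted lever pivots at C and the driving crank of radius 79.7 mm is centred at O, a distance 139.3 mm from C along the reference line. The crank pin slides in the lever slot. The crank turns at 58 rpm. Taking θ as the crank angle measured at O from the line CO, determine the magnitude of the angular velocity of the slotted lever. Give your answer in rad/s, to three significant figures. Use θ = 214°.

2.36

ω = 6.074 rad/s (from 58 rpm).
Crank pin A relative to C: A = (d + r cosθ, r sinθ); lever angle φ = atan2(r sinθ, d + r cosθ).
Differentiating tanφ: φ̇ = rω(d cosθ + r)/(d² + r² + 2dr cosθ).
d² + r² + 2dr cosθ = |CA|² = 0.00734828 m²;  d cosθ + r = -0.035785 m.
|ω_lever| = |0.0797·6.074·-0.035785| / 0.00734828 = 2.3574 rad/s.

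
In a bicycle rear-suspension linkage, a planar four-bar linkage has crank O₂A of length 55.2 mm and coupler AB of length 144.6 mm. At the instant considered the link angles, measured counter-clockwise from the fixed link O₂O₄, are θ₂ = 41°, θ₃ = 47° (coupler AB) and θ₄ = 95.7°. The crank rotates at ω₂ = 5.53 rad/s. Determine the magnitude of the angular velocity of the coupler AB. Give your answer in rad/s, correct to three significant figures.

2.29

ω₂ = 5.53 rad/s
Differentiating the loop-closure r₂e^{iθ₂}+r₃e^{iθ₃}=r₁+r₄e^{iθ₄} gives r₂ω₂e^{iθ₂}+r₃ω₃e^{iθ₃}=r₄ω₄e^{iθ₄}.
Eliminating the other unknown: ω₃ = r₂ω₂ sin(θ₄−θ₂) / [r₃ sin(θ₃−θ₄)].
Numerator sine = +0.81614; denominator sine = -0.75126.
Result = 0.0552·5.53·(+0.81614) / (0.1446·(-0.75126)) = -2.2933 rad/s; magnitude 2.2933 rad/s.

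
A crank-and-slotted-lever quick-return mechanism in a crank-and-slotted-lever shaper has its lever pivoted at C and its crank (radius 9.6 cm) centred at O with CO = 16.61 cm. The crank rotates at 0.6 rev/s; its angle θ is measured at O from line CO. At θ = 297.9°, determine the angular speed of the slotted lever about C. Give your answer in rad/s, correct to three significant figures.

1.22

ω = 3.77 rad/s (from 0.6 rev/s).
Crank pin A relative to C: A = (d + r cosθ, r sinθ); lever angle φ = atan2(r sinθ, d + r cosθ).
Differentiating tanφ: φ̇ = rω(d cosθ + r)/(d² + r² + 2dr cosθ).
d² + r² + 2dr cosθ = |CA|² = 0.0517281 m²;  d cosθ + r = +0.17372 m.
|ω_lever| = |0.096·3.77·+0.17372| / 0.0517281 = 1.2154 rad/s.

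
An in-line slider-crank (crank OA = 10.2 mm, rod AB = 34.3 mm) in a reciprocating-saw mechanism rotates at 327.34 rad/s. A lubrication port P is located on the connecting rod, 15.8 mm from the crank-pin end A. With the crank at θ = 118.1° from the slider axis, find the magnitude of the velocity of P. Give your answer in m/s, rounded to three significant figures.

2.88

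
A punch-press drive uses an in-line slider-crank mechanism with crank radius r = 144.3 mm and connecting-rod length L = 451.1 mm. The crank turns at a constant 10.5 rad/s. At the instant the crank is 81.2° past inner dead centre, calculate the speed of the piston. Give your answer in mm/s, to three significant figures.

ω = 10.5 rad/s
For an in-line slider-crank, x = r cosθ + √(L² − r² sin²θ), so v = −rω sinθ·[1 + r cosθ/√(L² − r² sin²θ)].
With r = 0.1443 m, L = 0.4511 m, θ = 81.2°: √(L² − r² sin²θ) = 0.42797 m.
v = −0.1443·10.5·0.98823·[1 + 0.1443·0.15299/0.42797] = -1.5746 m/s.
|v| = 1.5746 m/s = 1574.6 mm/s.

1570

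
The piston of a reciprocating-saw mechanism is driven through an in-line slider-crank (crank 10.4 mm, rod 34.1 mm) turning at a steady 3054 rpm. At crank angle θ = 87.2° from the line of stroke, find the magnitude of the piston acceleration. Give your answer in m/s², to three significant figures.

ω = 2π·3054/60 = 319.8 rad/s
x(θ) = r cosθ + √(L² − r² sin²θ); with ω constant, a = ω²·d²x/dθ².
d²x/dθ² = −r cosθ − r²(cos2θ)/√u − r⁴ sin²2θ/(4u^{3/2}),  u = L² − r² sin²θ = 0.00105491 m².
Substituting r = 0.0104 m, L = 0.0341 m, θ = 87.2°: d²x/dθ² = +0.0028054 m.
a = ω²·d²x/dθ² = (319.8)²·(+0.0028054) = +286.94 m/s²;  |a| = 286.94 m/s².

287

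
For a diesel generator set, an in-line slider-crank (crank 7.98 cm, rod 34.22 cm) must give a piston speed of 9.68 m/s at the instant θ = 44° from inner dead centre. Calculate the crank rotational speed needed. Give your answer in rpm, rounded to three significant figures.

For an in-line slider-crank, |v_piston| = rω|sinθ|·[1 + r cosθ/√(L² − r² sin²θ)].
With r = 0.0798 m, L = 0.3422 m, θ = 44°: the bracketed kinematic factor |dx/dθ| = 0.064857 m.
ω = v/|dx/dθ| = 9.68/0.064857 = 149.25 rad/s.
N = 60ω/(2π) = 1425.2 rpm.

1430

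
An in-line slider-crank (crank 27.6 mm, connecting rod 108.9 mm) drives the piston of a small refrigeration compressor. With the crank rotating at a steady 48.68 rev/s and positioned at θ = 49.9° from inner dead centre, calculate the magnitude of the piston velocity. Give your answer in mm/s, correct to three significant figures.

ω = 2π·48.7 = 305.9 rad/s
For an in-line slider-crank, x = r cosθ + √(L² − r² sin²θ), so v = −rω sinθ·[1 + r cosθ/√(L² − r² sin²θ)].
With r = 0.0276 m, L = 0.1089 m, θ = 49.9°: √(L² − r² sin²θ) = 0.10683 m.
v = −0.0276·305.9·0.76492·[1 + 0.0276·0.64412/0.10683] = -7.5319 m/s.
|v| = 7.5319 m/s = 7531.9 mm/s.

7530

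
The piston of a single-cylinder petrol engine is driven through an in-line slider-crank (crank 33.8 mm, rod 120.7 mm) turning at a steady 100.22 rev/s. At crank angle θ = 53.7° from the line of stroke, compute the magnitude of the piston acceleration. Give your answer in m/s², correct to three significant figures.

6850

ω = 2π·100 = 629.7 rad/s
x(θ) = r cosθ + √(L² − r² sin²θ); with ω constant, a = ω²·d²x/dθ².
d²x/dθ² = −r cosθ − r²(cos2θ)/√u − r⁴ sin²2θ/(4u^{3/2}),  u = L² − r² sin²θ = 0.0138265 m².
Substituting r = 0.0338 m, L = 0.1207 m, θ = 53.7°: d²x/dθ² = -0.017287 m.
a = ω²·d²x/dθ² = (629.7)²·(-0.017287) = -6854.8 m/s²;  |a| = 6854.8 m/s².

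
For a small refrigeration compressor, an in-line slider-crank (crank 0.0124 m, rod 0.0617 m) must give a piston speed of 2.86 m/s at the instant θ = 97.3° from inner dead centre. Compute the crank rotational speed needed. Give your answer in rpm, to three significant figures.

2280

For an in-line slider-crank, |v_piston| = rω|sinθ|·[1 + r cosθ/√(L² − r² sin²θ)].
With r = 0.0124 m, L = 0.0617 m, θ = 97.3°: the bracketed kinematic factor |dx/dθ| = 0.011979 m.
ω = v/|dx/dθ| = 2.86/0.011979 = 238.75 rad/s.
N = 60ω/(2π) = 2279.9 rpm.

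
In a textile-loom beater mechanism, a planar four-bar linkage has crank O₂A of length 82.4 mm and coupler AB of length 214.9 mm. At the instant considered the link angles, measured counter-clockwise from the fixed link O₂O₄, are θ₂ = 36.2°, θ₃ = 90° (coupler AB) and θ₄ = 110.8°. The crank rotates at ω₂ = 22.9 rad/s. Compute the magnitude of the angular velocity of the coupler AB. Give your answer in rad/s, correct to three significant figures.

23.8

ω₂ = 22.9 rad/s
Differentiating the loop-closure r₂e^{iθ₂}+r₃e^{iθ₃}=r₁+r₄e^{iθ₄} gives r₂ω₂e^{iθ₂}+r₃ω₃e^{iθ₃}=r₄ω₄e^{iθ₄}.
Eliminating the other unknown: ω₃ = r₂ω₂ sin(θ₄−θ₂) / [r₃ sin(θ₃−θ₄)].
Numerator sine = +0.96410; denominator sine = -0.35511.
Result = 0.0824·22.9·(+0.96410) / (0.2149·(-0.35511)) = -23.839 rad/s; magnitude 23.839 rad/s.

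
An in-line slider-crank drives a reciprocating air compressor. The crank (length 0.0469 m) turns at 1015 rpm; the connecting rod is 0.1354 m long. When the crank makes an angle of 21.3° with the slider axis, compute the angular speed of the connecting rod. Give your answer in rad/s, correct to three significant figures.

ω = 106.3 rad/s (converted from 1015 rpm).
The rod makes angle φ with the slider axis where L sinφ = r sinθ; differentiating, L cosφ·φ̇ = r ω cosθ.
L cosφ = √(L² − r² sin²θ) = 0.13432 m.
|ω_rod| = r ω |cosθ| / √(L² − r² sin²θ) = 0.0469·106.3·0.93169/0.13432 = 34.577 rad/s.

34.6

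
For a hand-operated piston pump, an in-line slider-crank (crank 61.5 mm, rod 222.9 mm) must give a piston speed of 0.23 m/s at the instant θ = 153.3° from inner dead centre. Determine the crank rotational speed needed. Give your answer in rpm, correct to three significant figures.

106

For an in-line slider-crank, |v_piston| = rω|sinθ|·[1 + r cosθ/√(L² − r² sin²θ)].
With r = 0.0615 m, L = 0.2229 m, θ = 153.3°: the bracketed kinematic factor |dx/dθ| = 0.020769 m.
ω = v/|dx/dθ| = 0.23/0.020769 = 11.074 rad/s.
N = 60ω/(2π) = 105.75 rpm.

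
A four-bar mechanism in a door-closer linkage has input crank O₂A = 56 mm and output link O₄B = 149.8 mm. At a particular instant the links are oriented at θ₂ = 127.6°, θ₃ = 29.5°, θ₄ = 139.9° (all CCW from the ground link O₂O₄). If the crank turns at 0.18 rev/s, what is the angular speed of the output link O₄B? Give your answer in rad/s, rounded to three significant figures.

0.447

ω₂ = 1.131 rad/s (from 0.18 rev/s).
Differentiating the loop-closure r₂e^{iθ₂}+r₃e^{iθ₃}=r₁+r₄e^{iθ₄} gives r₂ω₂e^{iθ₂}+r₃ω₃e^{iθ₃}=r₄ω₄e^{iθ₄}.
Eliminating the other unknown: ω₄ = r₂ω₂ sin(θ₂−θ₃) / [r₄ sin(θ₄−θ₃)].
Numerator sine = +0.99002; denominator sine = +0.93728.
Result = 0.056·1.131·(+0.99002) / (0.1498·(+0.93728)) = +0.44658 rad/s; magnitude 0.44658 rad/s.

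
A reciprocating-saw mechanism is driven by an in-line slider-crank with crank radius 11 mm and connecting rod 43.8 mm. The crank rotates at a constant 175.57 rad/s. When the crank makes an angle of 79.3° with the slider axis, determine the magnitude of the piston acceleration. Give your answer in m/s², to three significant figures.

18.7

ω = 175.6 rad/s
x(θ) = r cosθ + √(L² − r² sin²θ); with ω constant, a = ω²·d²x/dθ².
d²x/dθ² = −r cosθ − r²(cos2θ)/√u − r⁴ sin²2θ/(4u^{3/2}),  u = L² − r² sin²θ = 0.00180161 m².
Substituting r = 0.011 m, L = 0.0438 m, θ = 79.3°: d²x/dθ² = +0.00060548 m.
a = ω²·d²x/dθ² = (175.6)²·(+0.00060548) = +18.664 m/s²;  |a| = 18.664 m/s².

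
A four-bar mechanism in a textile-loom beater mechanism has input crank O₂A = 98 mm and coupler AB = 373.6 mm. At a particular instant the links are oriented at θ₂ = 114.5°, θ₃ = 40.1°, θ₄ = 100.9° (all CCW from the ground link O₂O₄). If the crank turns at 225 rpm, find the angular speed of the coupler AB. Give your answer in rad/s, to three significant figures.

1.66

ω₂ = 23.56 rad/s (from 225 rpm).
Differentiating the loop-closure r₂e^{iθ₂}+r₃e^{iθ₃}=r₁+r₄e^{iθ₄} gives r₂ω₂e^{iθ₂}+r₃ω₃e^{iθ₃}=r₄ω₄e^{iθ₄}.
Eliminating the other unknown: ω₃ = r₂ω₂ sin(θ₄−θ₂) / [r₃ sin(θ₃−θ₄)].
Numerator sine = -0.23514; denominator sine = -0.87292.
Result = 0.098·23.56·(-0.23514) / (0.3736·(-0.87292)) = +1.6649 rad/s; magnitude 1.6649 rad/s.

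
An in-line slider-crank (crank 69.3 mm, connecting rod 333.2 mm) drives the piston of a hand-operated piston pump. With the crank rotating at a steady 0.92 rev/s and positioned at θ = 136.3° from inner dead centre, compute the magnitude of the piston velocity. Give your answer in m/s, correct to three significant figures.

0.235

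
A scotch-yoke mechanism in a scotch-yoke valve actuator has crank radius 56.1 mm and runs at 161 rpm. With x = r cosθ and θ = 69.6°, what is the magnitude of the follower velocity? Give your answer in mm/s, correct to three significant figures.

887

ω = 16.86 rad/s (from 161 rpm).
x = r cosθ ⇒ ẋ = −rω sinθ.
|v| = rω|sinθ| = 0.0561·16.86·|sin 69.6°| = 0.88652 m/s = 886.52 mm/s.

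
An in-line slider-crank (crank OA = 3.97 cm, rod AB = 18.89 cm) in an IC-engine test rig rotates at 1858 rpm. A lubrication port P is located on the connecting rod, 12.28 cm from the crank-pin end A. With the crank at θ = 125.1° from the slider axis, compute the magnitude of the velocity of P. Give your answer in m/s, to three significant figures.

ω = 194.6 rad/s.  Crank-pin speed |V_A| = rω = 7.7244 m/s, perpendicular to OA.
Rod angle: sinφ = −(r/L) sinθ ⇒ φ = -9.901°; ω_rod = −rω cosθ/√(L²−r²sin²θ) = +23.868 rad/s.
V_P = V_A + ω_rod × AP, with AP = 0.1228 m along the rod.
Components: V_Px = −rω sinθ − a·ω_rod·sinφ = -5.8157 m/s;  V_Py = rω cosθ + a·ω_rod·cosφ = -1.5542 m/s.
|V_P| = √(V_Px² + V_Py²) = 6.0198 m/s.

6.02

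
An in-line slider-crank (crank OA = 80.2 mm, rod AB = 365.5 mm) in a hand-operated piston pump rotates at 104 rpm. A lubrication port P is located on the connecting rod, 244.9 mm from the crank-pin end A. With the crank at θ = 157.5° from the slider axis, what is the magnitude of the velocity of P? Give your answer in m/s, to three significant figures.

0.393

ω = 10.89 rad/s.  Crank-pin speed |V_A| = rω = 0.87345 m/s, perpendicular to OA.
Rod angle: sinφ = −(r/L) sinθ ⇒ φ = -4.817°; ω_rod = −rω cosθ/√(L²−r²sin²θ) = +2.2156 rad/s.
V_P = V_A + ω_rod × AP, with AP = 0.2449 m along the rod.
Components: V_Px = −rω sinθ − a·ω_rod·sinφ = -0.28869 m/s;  V_Py = rω cosθ + a·ω_rod·cosφ = -0.26626 m/s.
|V_P| = √(V_Px² + V_Py²) = 0.39273 m/s.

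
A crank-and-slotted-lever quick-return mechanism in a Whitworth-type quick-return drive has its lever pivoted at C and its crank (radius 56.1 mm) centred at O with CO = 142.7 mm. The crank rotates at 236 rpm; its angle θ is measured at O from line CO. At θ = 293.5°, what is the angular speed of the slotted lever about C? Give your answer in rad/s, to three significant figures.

5.24

ω = 24.71 rad/s (from 236 rpm).
Crank pin A relative to C: A = (d + r cosθ, r sinθ); lever angle φ = atan2(r sinθ, d + r cosθ).
Differentiating tanφ: φ̇ = rω(d cosθ + r)/(d² + r² + 2dr cosθ).
d² + r² + 2dr cosθ = |CA|² = 0.0298948 m²;  d cosθ + r = +0.113 m.
|ω_lever| = |0.0561·24.71·+0.113| / 0.0298948 = 5.2407 rad/s.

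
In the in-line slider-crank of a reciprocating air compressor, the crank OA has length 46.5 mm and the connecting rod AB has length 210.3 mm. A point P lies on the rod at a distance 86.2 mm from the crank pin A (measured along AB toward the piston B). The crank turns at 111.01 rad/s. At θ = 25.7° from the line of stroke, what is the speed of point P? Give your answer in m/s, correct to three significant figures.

ω = 111 rad/s.  Crank-pin speed |V_A| = rω = 5.162 m/s, perpendicular to OA.
Rod angle: sinφ = −(r/L) sinθ ⇒ φ = -5.502°; ω_rod = −rω cosθ/√(L²−r²sin²θ) = -22.22 rad/s.
V_P = V_A + ω_rod × AP, with AP = 0.0862 m along the rod.
Components: V_Px = −rω sinθ − a·ω_rod·sinφ = -2.4222 m/s;  V_Py = rω cosθ + a·ω_rod·cosφ = +2.7448 m/s.
|V_P| = √(V_Px² + V_Py²) = 3.6607 m/s.

3.66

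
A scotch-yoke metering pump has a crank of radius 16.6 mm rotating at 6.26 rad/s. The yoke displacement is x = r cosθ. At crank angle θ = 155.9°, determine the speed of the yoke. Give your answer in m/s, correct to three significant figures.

ω = 6.26 rad/s
x = r cosθ ⇒ ẋ = −rω sinθ.
|v| = rω|sinθ| = 0.0166·6.26·|sin 155.9°| = 0.042432 m/s.

0.0424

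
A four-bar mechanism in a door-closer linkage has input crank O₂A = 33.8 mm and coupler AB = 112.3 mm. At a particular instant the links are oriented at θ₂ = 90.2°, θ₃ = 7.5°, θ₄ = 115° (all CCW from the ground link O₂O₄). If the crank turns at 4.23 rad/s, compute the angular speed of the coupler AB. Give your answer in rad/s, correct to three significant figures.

ω₂ = 4.23 rad/s
Differentiating the loop-closure r₂e^{iθ₂}+r₃e^{iθ₃}=r₁+r₄e^{iθ₄} gives r₂ω₂e^{iθ₂}+r₃ω₃e^{iθ₃}=r₄ω₄e^{iθ₄}.
Eliminating the other unknown: ω₃ = r₂ω₂ sin(θ₄−θ₂) / [r₃ sin(θ₃−θ₄)].
Numerator sine = +0.41945; denominator sine = -0.95372.
Result = 0.0338·4.23·(+0.41945) / (0.1123·(-0.95372)) = -0.55994 rad/s; magnitude 0.55994 rad/s.

0.560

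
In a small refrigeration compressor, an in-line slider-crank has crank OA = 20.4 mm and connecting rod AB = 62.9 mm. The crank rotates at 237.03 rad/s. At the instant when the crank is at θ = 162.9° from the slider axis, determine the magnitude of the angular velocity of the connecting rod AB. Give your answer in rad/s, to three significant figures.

ω = 237 rad/s
The rod makes angle φ with the slider axis where L sinφ = r sinθ; differentiating, L cosφ·φ̇ = r ω cosθ.
L cosφ = √(L² − r² sin²θ) = 0.062613 m.
|ω_rod| = r ω |cosθ| / √(L² − r² sin²θ) = 0.0204·237·0.95579/0.062613 = 73.813 rad/s.

73.8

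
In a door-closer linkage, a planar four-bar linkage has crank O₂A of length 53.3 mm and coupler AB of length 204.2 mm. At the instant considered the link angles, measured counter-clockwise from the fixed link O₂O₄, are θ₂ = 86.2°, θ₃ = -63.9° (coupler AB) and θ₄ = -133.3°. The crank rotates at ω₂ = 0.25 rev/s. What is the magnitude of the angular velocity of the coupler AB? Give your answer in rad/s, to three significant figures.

ω₂ = 1.571 rad/s (from 0.25 rev/s).
Differentiating the loop-closure r₂e^{iθ₂}+r₃e^{iθ₃}=r₁+r₄e^{iθ₄} gives r₂ω₂e^{iθ₂}+r₃ω₃e^{iθ₃}=r₄ω₄e^{iθ₄}.
Eliminating the other unknown: ω₃ = r₂ω₂ sin(θ₄−θ₂) / [r₃ sin(θ₃−θ₄)].
Numerator sine = +0.63608; denominator sine = +0.93606.
Result = 0.0533·1.571·(+0.63608) / (0.2042·(+0.93606)) = +0.27861 rad/s; magnitude 0.27861 rad/s.

0.279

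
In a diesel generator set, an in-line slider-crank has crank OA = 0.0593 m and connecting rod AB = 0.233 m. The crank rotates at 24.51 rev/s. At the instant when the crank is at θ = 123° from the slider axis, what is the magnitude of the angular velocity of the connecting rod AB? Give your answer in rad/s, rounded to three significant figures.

ω = 154 rad/s (converted from 24.51 rev/s).
The rod makes angle φ with the slider axis where L sinφ = r sinθ; differentiating, L cosφ·φ̇ = r ω cosθ.
L cosφ = √(L² − r² sin²θ) = 0.22763 m.
|ω_rod| = r ω |cosθ| / √(L² − r² sin²θ) = 0.0593·154·0.54464/0.22763 = 21.85 rad/s.

21.9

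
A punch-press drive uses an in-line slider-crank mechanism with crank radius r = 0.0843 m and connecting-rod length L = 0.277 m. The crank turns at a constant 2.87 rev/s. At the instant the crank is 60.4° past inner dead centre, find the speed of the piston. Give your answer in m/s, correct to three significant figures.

1.53

ω = 2π·2.87 = 18.03 rad/s
For an in-line slider-crank, x = r cosθ + √(L² − r² sin²θ), so v = −rω sinθ·[1 + r cosθ/√(L² − r² sin²θ)].
With r = 0.0843 m, L = 0.277 m, θ = 60.4°: √(L² − r² sin²θ) = 0.26713 m.
v = −0.0843·18.03·0.86949·[1 + 0.0843·0.49394/0.26713] = -1.5278 m/s.
|v| = 1.5278 m/s.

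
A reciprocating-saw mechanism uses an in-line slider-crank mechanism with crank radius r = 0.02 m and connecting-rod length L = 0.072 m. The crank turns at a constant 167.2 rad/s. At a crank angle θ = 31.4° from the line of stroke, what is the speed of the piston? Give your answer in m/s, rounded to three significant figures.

ω = 167.2 rad/s
For an in-line slider-crank, x = r cosθ + √(L² − r² sin²θ), so v = −rω sinθ·[1 + r cosθ/√(L² − r² sin²θ)].
With r = 0.02 m, L = 0.072 m, θ = 31.4°: √(L² − r² sin²θ) = 0.071242 m.
v = −0.02·167.2·0.52101·[1 + 0.02·0.85355/0.071242] = -2.1597 m/s.
|v| = 2.1597 m/s.

2.16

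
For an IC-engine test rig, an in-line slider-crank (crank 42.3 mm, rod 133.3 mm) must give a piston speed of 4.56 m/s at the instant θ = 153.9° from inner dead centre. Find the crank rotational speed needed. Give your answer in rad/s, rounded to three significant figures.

For an in-line slider-crank, |v_piston| = rω|sinθ|·[1 + r cosθ/√(L² − r² sin²θ)].
With r = 0.0423 m, L = 0.1333 m, θ = 153.9°: the bracketed kinematic factor |dx/dθ| = 0.013254 m.
ω = v/|dx/dθ| = 4.56/0.013254 = 344.05 rad/s.

344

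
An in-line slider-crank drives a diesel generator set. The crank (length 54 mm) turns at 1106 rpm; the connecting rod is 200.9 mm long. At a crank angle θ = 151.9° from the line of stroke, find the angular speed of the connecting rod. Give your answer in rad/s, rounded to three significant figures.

ω = 115.8 rad/s (converted from 1106 rpm).
The rod makes angle φ with the slider axis where L sinφ = r sinθ; differentiating, L cosφ·φ̇ = r ω cosθ.
L cosφ = √(L² − r² sin²θ) = 0.19928 m.
|ω_rod| = r ω |cosθ| / √(L² − r² sin²θ) = 0.054·115.8·0.88213/0.19928 = 27.685 rad/s.

27.7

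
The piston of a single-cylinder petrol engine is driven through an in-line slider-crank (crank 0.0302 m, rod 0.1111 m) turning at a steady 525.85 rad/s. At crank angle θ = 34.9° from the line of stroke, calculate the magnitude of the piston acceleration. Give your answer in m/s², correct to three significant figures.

7680

ω = 525.9 rad/s
x(θ) = r cosθ + √(L² − r² sin²θ); with ω constant, a = ω²·d²x/dθ².
d²x/dθ² = −r cosθ − r²(cos2θ)/√u − r⁴ sin²2θ/(4u^{3/2}),  u = L² − r² sin²θ = 0.0120447 m².
Substituting r = 0.0302 m, L = 0.1111 m, θ = 34.9°: d²x/dθ² = -0.027777 m.
a = ω²·d²x/dθ² = (525.9)²·(-0.027777) = -7680.8 m/s²;  |a| = 7680.8 m/s².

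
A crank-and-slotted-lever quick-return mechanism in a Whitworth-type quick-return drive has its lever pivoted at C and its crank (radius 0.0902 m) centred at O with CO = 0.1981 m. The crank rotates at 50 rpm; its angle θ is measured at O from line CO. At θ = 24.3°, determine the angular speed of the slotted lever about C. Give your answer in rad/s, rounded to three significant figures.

ω = 5.236 rad/s (from 50 rpm).
Crank pin A relative to C: A = (d + r cosθ, r sinθ); lever angle φ = atan2(r sinθ, d + r cosθ).
Differentiating tanφ: φ̇ = rω(d cosθ + r)/(d² + r² + 2dr cosθ).
d² + r² + 2dr cosθ = |CA|² = 0.0799507 m²;  d cosθ + r = +0.27075 m.
|ω_lever| = |0.0902·5.236·+0.27075| / 0.0799507 = 1.5994 rad/s.

1.60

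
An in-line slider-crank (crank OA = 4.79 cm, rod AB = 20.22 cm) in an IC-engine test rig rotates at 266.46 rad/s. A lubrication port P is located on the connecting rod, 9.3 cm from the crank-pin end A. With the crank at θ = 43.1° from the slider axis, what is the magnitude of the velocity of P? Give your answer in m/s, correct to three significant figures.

ω = 266.5 rad/s.  Crank-pin speed |V_A| = rω = 12.763 m/s, perpendicular to OA.
Rod angle: sinφ = −(r/L) sinθ ⇒ φ = -9.315°; ω_rod = −rω cosθ/√(L²−r²sin²θ) = -46.706 rad/s.
V_P = V_A + ω_rod × AP, with AP = 0.093 m along the rod.
Components: V_Px = −rω sinθ − a·ω_rod·sinφ = -9.424 m/s;  V_Py = rω cosθ + a·ω_rod·cosφ = +5.033 m/s.
|V_P| = √(V_Px² + V_Py²) = 10.684 m/s.

10.7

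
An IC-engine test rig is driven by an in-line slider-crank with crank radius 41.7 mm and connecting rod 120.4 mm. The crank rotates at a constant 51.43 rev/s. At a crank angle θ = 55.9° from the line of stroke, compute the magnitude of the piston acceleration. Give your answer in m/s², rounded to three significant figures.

1900

ω = 2π·51.4 = 323.1 rad/s
x(θ) = r cosθ + √(L² − r² sin²θ); with ω constant, a = ω²·d²x/dθ².
d²x/dθ² = −r cosθ − r²(cos2θ)/√u − r⁴ sin²2θ/(4u^{3/2}),  u = L² − r² sin²θ = 0.0133038 m².
Substituting r = 0.0417 m, L = 0.1204 m, θ = 55.9°: d²x/dθ² = -0.018205 m.
a = ω²·d²x/dθ² = (323.1)²·(-0.018205) = -1901 m/s²;  |a| = 1901 m/s².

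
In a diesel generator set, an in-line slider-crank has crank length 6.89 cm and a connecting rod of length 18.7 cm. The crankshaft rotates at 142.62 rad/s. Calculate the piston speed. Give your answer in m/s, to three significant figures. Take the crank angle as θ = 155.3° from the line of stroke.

2.72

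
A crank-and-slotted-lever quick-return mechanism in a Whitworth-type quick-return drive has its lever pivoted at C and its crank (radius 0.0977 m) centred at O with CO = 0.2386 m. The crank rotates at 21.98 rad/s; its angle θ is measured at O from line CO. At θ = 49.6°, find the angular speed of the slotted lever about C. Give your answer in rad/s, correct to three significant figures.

5.60

ω = 21.98 rad/s
Crank pin A relative to C: A = (d + r cosθ, r sinθ); lever angle φ = atan2(r sinθ, d + r cosθ).
Differentiating tanφ: φ̇ = rω(d cosθ + r)/(d² + r² + 2dr cosθ).
d² + r² + 2dr cosθ = |CA|² = 0.0966922 m²;  d cosθ + r = +0.25234 m.
|ω_lever| = |0.0977·21.98·+0.25234| / 0.0966922 = 5.6043 rad/s.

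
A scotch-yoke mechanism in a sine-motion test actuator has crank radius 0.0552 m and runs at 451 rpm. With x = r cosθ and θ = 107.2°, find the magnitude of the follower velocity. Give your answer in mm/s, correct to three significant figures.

2490

ω = 47.23 rad/s (from 451 rpm).
x = r cosθ ⇒ ẋ = −rω sinθ.
|v| = rω|sinθ| = 0.0552·47.23·|sin 107.2°| = 2.4904 m/s = 2490.4 mm/s.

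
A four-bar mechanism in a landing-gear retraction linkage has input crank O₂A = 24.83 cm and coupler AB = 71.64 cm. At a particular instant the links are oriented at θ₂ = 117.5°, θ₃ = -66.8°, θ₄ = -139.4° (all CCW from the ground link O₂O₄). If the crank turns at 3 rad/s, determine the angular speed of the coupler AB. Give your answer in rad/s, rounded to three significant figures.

1.06

ω₂ = 3 rad/s
Differentiating the loop-closure r₂e^{iθ₂}+r₃e^{iθ₃}=r₁+r₄e^{iθ₄} gives r₂ω₂e^{iθ₂}+r₃ω₃e^{iθ₃}=r₄ω₄e^{iθ₄}.
Eliminating the other unknown: ω₃ = r₂ω₂ sin(θ₄−θ₂) / [r₃ sin(θ₃−θ₄)].
Numerator sine = +0.97398; denominator sine = +0.95424.
Result = 0.2483·3·(+0.97398) / (0.7164·(+0.95424)) = +1.0613 rad/s; magnitude 1.0613 rad/s.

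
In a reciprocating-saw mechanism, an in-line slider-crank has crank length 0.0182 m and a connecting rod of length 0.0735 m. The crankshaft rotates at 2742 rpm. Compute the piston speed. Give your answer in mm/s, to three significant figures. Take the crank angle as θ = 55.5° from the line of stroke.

4920

ω = 2π·2742/60 = 287.1 rad/s
For an in-line slider-crank, x = r cosθ + √(L² − r² sin²θ), so v = −rω sinθ·[1 + r cosθ/√(L² − r² sin²θ)].
With r = 0.0182 m, L = 0.0735 m, θ = 55.5°: √(L² − r² sin²θ) = 0.071953 m.
v = −0.0182·287.1·0.82413·[1 + 0.0182·0.56641/0.071953] = -4.9239 m/s.
|v| = 4.9239 m/s = 4923.9 mm/s.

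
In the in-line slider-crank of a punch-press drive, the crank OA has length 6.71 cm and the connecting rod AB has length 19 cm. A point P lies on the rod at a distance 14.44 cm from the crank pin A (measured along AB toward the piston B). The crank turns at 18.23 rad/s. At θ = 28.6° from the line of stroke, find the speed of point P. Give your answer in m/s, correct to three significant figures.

ω = 18.23 rad/s.  Crank-pin speed |V_A| = rω = 1.2232 m/s, perpendicular to OA.
Rod angle: sinφ = −(r/L) sinθ ⇒ φ = -9.733°; ω_rod = −rω cosθ/√(L²−r²sin²θ) = -5.7351 rad/s.
V_P = V_A + ω_rod × AP, with AP = 0.1444 m along the rod.
Components: V_Px = −rω sinθ − a·ω_rod·sinφ = -0.72555 m/s;  V_Py = rω cosθ + a·ω_rod·cosφ = +0.25775 m/s.
|V_P| = √(V_Px² + V_Py²) = 0.76998 m/s.

0.770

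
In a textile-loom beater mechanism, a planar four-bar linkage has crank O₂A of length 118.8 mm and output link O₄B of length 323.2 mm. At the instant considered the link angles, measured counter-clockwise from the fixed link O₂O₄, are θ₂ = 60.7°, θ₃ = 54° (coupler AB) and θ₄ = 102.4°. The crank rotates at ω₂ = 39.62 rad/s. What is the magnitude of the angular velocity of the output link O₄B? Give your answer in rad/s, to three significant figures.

2.27

ω₂ = 39.62 rad/s
Differentiating the loop-closure r₂e^{iθ₂}+r₃e^{iθ₃}=r₁+r₄e^{iθ₄} gives r₂ω₂e^{iθ₂}+r₃ω₃e^{iθ₃}=r₄ω₄e^{iθ₄}.
Eliminating the other unknown: ω₄ = r₂ω₂ sin(θ₂−θ₃) / [r₄ sin(θ₄−θ₃)].
Numerator sine = +0.11667; denominator sine = +0.74780.
Result = 0.1188·39.62·(+0.11667) / (0.3232·(+0.74780)) = +2.2722 rad/s; magnitude 2.2722 rad/s.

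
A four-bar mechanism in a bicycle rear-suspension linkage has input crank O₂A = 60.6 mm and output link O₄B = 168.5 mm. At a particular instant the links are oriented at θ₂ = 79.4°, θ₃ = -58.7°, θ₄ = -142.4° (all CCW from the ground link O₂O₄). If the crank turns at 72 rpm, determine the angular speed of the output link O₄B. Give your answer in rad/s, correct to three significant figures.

1.82

ω₂ = 7.54 rad/s (from 72 rpm).
Differentiating the loop-closure r₂e^{iθ₂}+r₃e^{iθ₃}=r₁+r₄e^{iθ₄} gives r₂ω₂e^{iθ₂}+r₃ω₃e^{iθ₃}=r₄ω₄e^{iθ₄}.
Eliminating the other unknown: ω₄ = r₂ω₂ sin(θ₂−θ₃) / [r₄ sin(θ₄−θ₃)].
Numerator sine = +0.66783; denominator sine = -0.99396.
Result = 0.0606·7.54·(+0.66783) / (0.1685·(-0.99396)) = -1.8219 rad/s; magnitude 1.8219 rad/s.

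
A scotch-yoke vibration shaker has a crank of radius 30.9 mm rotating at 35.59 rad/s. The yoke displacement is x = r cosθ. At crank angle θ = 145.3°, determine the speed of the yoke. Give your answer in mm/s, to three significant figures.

626

ω = 35.59 rad/s
x = r cosθ ⇒ ẋ = −rω sinθ.
|v| = rω|sinθ| = 0.0309·35.59·|sin 145.3°| = 0.62605 m/s = 626.05 mm/s.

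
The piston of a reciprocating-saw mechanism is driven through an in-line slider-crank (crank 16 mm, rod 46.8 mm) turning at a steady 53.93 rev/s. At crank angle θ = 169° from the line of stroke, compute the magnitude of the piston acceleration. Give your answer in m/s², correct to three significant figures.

1220

ω = 2π·53.9 = 338.9 rad/s
x(θ) = r cosθ + √(L² − r² sin²θ); with ω constant, a = ω²·d²x/dθ².
d²x/dθ² = −r cosθ − r²(cos2θ)/√u − r⁴ sin²2θ/(4u^{3/2}),  u = L² − r² sin²θ = 0.00218092 m².
Substituting r = 0.016 m, L = 0.0468 m, θ = 169°: d²x/dθ² = +0.010601 m.
a = ω²·d²x/dθ² = (338.9)²·(+0.010601) = +1217.2 m/s²;  |a| = 1217.2 m/s².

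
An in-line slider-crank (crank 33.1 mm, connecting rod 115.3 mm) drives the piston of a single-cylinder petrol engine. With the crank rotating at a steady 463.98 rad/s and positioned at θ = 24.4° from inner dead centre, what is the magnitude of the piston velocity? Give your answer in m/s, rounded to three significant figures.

8.01

ω = 464 rad/s
For an in-line slider-crank, x = r cosθ + √(L² − r² sin²θ), so v = −rω sinθ·[1 + r cosθ/√(L² − r² sin²θ)].
With r = 0.0331 m, L = 0.1153 m, θ = 24.4°: √(L² − r² sin²θ) = 0.11449 m.
v = −0.0331·464·0.41310·[1 + 0.0331·0.91068/0.11449] = -8.0148 m/s.
|v| = 8.0148 m/s.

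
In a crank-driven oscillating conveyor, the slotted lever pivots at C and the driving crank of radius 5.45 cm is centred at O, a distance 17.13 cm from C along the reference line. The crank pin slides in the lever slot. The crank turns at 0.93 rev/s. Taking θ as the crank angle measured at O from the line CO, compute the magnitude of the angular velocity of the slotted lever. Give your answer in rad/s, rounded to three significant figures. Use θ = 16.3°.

ω = 5.843 rad/s (from 0.93 rev/s).
Crank pin A relative to C: A = (d + r cosθ, r sinθ); lever angle φ = atan2(r sinθ, d + r cosθ).
Differentiating tanφ: φ̇ = rω(d cosθ + r)/(d² + r² + 2dr cosθ).
d² + r² + 2dr cosθ = |CA|² = 0.0502351 m²;  d cosθ + r = +0.21891 m.
|ω_lever| = |0.0545·5.843·+0.21891| / 0.0502351 = 1.3878 rad/s.

1.39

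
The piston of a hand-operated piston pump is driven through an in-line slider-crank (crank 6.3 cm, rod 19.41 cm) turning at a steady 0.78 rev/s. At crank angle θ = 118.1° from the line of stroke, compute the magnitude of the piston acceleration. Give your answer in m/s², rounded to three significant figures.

0.988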